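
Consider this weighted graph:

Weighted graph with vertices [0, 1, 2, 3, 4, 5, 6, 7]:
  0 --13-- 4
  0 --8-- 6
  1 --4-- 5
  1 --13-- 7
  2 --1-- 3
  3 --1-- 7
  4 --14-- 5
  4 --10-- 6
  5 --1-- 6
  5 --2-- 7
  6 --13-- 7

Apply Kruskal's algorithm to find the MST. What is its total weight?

Applying Kruskal's algorithm (sort edges by weight, add if no cycle):
  Add (2,3) w=1
  Add (3,7) w=1
  Add (5,6) w=1
  Add (5,7) w=2
  Add (1,5) w=4
  Add (0,6) w=8
  Add (4,6) w=10
  Skip (0,4) w=13 (creates cycle)
  Skip (1,7) w=13 (creates cycle)
  Skip (6,7) w=13 (creates cycle)
  Skip (4,5) w=14 (creates cycle)
MST weight = 27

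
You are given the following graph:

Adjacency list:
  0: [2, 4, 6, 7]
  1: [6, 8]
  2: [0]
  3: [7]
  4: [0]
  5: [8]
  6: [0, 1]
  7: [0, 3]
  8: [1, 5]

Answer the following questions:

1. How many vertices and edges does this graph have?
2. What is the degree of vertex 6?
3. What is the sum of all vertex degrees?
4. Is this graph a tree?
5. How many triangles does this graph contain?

Count: 9 vertices, 8 edges.
Vertex 6 has neighbors [0, 1], degree = 2.
Handshaking lemma: 2 * 8 = 16.
A graph is a tree iff it is connected and has exactly n-1 edges. This graph is connected (all 9 vertices in one component) and has 9-1 = 8 edges. It is a tree.
Number of triangles = 0.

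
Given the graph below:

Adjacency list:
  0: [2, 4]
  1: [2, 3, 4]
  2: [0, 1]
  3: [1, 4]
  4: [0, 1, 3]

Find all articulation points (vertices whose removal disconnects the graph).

No articulation points. The graph is biconnected.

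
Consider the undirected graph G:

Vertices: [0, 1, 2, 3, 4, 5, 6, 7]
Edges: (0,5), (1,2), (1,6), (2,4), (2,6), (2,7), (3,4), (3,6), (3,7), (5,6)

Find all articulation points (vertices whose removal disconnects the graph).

An articulation point is a vertex whose removal disconnects the graph.
Articulation points: [5, 6]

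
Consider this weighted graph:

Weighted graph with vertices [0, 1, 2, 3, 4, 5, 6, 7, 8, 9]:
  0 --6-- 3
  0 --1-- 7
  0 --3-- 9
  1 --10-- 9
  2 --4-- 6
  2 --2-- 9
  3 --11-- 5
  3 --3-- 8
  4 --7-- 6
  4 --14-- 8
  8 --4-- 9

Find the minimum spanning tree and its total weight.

Applying Kruskal's algorithm (sort edges by weight, add if no cycle):
  Add (0,7) w=1
  Add (2,9) w=2
  Add (0,9) w=3
  Add (3,8) w=3
  Add (2,6) w=4
  Add (8,9) w=4
  Skip (0,3) w=6 (creates cycle)
  Add (4,6) w=7
  Add (1,9) w=10
  Add (3,5) w=11
  Skip (4,8) w=14 (creates cycle)
MST weight = 45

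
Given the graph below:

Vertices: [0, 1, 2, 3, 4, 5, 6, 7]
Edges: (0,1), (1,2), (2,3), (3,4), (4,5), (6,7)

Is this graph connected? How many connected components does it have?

Checking connectivity: the graph has 2 connected component(s).
Components: [[0, 1, 2, 3, 4, 5], [6, 7]]. The graph is NOT connected.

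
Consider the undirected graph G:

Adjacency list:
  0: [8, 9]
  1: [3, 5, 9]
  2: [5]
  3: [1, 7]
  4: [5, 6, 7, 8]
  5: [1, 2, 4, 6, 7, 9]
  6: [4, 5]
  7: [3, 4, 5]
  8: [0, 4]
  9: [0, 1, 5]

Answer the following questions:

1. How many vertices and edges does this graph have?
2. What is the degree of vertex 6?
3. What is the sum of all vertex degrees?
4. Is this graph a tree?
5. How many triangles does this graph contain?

Count: 10 vertices, 14 edges.
Vertex 6 has neighbors [4, 5], degree = 2.
Handshaking lemma: 2 * 14 = 28.
A tree on 10 vertices has 9 edges. This graph has 14 edges (5 extra). Not a tree.
Number of triangles = 3.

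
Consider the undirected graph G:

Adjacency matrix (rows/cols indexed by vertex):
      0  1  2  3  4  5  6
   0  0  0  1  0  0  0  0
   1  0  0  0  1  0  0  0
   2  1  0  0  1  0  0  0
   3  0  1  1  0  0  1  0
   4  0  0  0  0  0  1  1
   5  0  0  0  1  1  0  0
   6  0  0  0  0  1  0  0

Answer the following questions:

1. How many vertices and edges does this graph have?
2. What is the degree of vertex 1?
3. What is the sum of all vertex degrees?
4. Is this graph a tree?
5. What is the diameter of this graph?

Count: 7 vertices, 6 edges.
Vertex 1 has neighbors [3], degree = 1.
Handshaking lemma: 2 * 6 = 12.
A graph is a tree iff it is connected and has exactly n-1 edges. This graph is connected (all 7 vertices in one component) and has 7-1 = 6 edges. It is a tree.
Diameter (longest shortest path) = 5.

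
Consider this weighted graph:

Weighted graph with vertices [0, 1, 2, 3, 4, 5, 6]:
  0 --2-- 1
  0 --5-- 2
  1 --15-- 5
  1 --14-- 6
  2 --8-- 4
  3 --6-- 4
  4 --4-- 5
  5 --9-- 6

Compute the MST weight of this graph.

Applying Kruskal's algorithm (sort edges by weight, add if no cycle):
  Add (0,1) w=2
  Add (4,5) w=4
  Add (0,2) w=5
  Add (3,4) w=6
  Add (2,4) w=8
  Add (5,6) w=9
  Skip (1,6) w=14 (creates cycle)
  Skip (1,5) w=15 (creates cycle)
MST weight = 34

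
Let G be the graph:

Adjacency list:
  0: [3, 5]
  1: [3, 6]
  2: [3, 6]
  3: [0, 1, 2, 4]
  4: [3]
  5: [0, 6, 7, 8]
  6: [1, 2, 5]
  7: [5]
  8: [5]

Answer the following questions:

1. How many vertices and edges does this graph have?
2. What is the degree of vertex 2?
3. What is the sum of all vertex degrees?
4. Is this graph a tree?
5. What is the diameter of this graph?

Count: 9 vertices, 10 edges.
Vertex 2 has neighbors [3, 6], degree = 2.
Handshaking lemma: 2 * 10 = 20.
A tree on 9 vertices has 8 edges. This graph has 10 edges (2 extra). Not a tree.
Diameter (longest shortest path) = 4.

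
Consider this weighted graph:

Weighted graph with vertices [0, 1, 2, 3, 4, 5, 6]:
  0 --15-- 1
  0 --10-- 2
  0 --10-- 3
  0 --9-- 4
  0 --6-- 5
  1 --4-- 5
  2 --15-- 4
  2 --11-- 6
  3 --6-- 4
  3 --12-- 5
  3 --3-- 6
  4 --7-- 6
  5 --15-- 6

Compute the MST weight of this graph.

Applying Kruskal's algorithm (sort edges by weight, add if no cycle):
  Add (3,6) w=3
  Add (1,5) w=4
  Add (0,5) w=6
  Add (3,4) w=6
  Skip (4,6) w=7 (creates cycle)
  Add (0,4) w=9
  Skip (0,3) w=10 (creates cycle)
  Add (0,2) w=10
  Skip (2,6) w=11 (creates cycle)
  Skip (3,5) w=12 (creates cycle)
  Skip (0,1) w=15 (creates cycle)
  Skip (2,4) w=15 (creates cycle)
  Skip (5,6) w=15 (creates cycle)
MST weight = 38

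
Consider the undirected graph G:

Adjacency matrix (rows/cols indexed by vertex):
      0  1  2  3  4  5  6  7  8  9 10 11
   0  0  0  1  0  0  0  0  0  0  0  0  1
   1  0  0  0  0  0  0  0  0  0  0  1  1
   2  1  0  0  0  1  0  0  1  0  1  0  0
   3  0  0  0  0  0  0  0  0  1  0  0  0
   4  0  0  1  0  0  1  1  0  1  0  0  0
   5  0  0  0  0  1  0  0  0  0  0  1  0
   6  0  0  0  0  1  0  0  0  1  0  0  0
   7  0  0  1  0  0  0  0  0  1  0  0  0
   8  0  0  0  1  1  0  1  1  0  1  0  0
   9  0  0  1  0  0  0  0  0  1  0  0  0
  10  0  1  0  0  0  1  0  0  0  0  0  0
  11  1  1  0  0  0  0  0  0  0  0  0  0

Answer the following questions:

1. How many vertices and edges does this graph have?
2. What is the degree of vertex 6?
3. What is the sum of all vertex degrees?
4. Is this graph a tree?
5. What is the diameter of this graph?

Count: 12 vertices, 15 edges.
Vertex 6 has neighbors [4, 8], degree = 2.
Handshaking lemma: 2 * 15 = 30.
A tree on 12 vertices has 11 edges. This graph has 15 edges (4 extra). Not a tree.
Diameter (longest shortest path) = 5.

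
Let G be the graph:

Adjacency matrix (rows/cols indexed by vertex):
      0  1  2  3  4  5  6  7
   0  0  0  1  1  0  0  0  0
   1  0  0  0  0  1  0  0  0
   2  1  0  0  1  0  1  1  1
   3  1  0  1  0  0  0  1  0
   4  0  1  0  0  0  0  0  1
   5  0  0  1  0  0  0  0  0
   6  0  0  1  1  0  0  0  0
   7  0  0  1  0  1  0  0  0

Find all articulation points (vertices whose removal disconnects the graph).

An articulation point is a vertex whose removal disconnects the graph.
Articulation points: [2, 4, 7]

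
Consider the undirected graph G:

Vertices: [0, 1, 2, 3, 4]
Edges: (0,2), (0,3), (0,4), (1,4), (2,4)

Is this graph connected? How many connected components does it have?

Checking connectivity: the graph has 1 connected component(s).
All vertices are reachable from each other. The graph IS connected.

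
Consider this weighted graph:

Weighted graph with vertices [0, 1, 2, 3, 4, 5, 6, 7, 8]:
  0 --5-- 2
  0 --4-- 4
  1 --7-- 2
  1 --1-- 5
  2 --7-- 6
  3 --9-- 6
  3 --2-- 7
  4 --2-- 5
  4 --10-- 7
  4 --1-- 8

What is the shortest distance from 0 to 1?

Using Dijkstra's algorithm from vertex 0:
Shortest path: 0 -> 4 -> 5 -> 1
Total weight: 4 + 2 + 1 = 7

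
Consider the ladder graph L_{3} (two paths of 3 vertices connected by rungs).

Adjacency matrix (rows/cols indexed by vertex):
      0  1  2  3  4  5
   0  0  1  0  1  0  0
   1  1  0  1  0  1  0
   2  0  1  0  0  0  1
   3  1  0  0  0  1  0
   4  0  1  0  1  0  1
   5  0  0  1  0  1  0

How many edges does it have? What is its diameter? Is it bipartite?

Ladder graph L_{3}: 3 rungs + 2 * (3-1) path edges = 3 + 4 = 7 edges.
Diameter = 3.
Ladder graphs are bipartite (alternating coloring along each path).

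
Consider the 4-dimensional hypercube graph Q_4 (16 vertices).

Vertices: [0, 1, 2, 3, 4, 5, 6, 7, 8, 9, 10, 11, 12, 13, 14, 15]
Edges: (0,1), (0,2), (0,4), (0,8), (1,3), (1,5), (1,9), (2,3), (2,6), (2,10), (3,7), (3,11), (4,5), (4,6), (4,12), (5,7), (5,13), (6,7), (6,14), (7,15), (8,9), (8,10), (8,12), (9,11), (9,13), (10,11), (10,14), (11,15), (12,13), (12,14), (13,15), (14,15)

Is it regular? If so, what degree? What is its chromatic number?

In Q_4, every vertex has exactly 4 neighbors (flip one of 4 bits), so it is 4-regular.
Q_4 is bipartite (partition by bit-parity), so chromatic number = 2.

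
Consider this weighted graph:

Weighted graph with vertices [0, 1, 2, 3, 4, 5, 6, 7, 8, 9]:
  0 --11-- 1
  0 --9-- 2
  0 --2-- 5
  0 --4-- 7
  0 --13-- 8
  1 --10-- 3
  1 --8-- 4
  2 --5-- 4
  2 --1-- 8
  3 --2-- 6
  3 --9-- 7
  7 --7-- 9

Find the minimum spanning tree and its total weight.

Applying Kruskal's algorithm (sort edges by weight, add if no cycle):
  Add (2,8) w=1
  Add (0,5) w=2
  Add (3,6) w=2
  Add (0,7) w=4
  Add (2,4) w=5
  Add (7,9) w=7
  Add (1,4) w=8
  Add (0,2) w=9
  Add (3,7) w=9
  Skip (1,3) w=10 (creates cycle)
  Skip (0,1) w=11 (creates cycle)
  Skip (0,8) w=13 (creates cycle)
MST weight = 47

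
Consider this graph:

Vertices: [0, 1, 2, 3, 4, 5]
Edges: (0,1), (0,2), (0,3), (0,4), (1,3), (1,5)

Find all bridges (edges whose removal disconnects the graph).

A bridge is an edge whose removal increases the number of connected components.
Bridges found: (0,2), (0,4), (1,5)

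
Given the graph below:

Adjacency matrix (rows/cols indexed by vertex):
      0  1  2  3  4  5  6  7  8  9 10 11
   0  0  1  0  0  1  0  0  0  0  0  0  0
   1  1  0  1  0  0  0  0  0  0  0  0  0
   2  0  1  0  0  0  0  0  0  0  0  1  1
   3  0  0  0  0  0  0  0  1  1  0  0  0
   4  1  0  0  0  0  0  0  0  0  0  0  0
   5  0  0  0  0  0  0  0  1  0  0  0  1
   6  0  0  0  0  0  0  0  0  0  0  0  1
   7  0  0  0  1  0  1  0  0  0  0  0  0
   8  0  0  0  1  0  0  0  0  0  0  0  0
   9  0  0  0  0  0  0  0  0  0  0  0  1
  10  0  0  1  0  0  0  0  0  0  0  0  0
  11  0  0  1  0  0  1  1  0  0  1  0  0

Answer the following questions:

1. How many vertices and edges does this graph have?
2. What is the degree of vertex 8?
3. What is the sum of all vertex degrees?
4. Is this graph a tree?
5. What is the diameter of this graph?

Count: 12 vertices, 11 edges.
Vertex 8 has neighbors [3], degree = 1.
Handshaking lemma: 2 * 11 = 22.
A graph is a tree iff it is connected and has exactly n-1 edges. This graph is connected (all 12 vertices in one component) and has 12-1 = 11 edges. It is a tree.
Diameter (longest shortest path) = 8.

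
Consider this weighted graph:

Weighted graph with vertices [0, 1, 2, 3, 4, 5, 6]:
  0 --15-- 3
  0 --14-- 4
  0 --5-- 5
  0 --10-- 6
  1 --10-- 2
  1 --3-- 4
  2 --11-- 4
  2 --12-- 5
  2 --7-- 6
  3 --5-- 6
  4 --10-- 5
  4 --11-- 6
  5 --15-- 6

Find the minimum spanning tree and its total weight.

Applying Kruskal's algorithm (sort edges by weight, add if no cycle):
  Add (1,4) w=3
  Add (0,5) w=5
  Add (3,6) w=5
  Add (2,6) w=7
  Add (0,6) w=10
  Add (1,2) w=10
  Skip (4,5) w=10 (creates cycle)
  Skip (2,4) w=11 (creates cycle)
  Skip (4,6) w=11 (creates cycle)
  Skip (2,5) w=12 (creates cycle)
  Skip (0,4) w=14 (creates cycle)
  Skip (0,3) w=15 (creates cycle)
  Skip (5,6) w=15 (creates cycle)
MST weight = 40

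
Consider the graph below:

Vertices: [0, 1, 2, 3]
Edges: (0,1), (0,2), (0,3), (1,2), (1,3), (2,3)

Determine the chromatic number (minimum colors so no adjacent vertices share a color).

The graph has a maximum clique of size 4 (lower bound on chromatic number).
A valid 4-coloring: {0: 0, 1: 1, 2: 2, 3: 3}.
Chromatic number = 4.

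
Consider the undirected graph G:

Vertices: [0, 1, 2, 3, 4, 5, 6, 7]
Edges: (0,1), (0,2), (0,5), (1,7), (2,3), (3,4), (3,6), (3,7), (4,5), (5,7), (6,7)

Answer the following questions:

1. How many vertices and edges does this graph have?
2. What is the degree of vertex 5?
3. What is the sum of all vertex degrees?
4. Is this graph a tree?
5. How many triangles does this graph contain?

Count: 8 vertices, 11 edges.
Vertex 5 has neighbors [0, 4, 7], degree = 3.
Handshaking lemma: 2 * 11 = 22.
A tree on 8 vertices has 7 edges. This graph has 11 edges (4 extra). Not a tree.
Number of triangles = 1.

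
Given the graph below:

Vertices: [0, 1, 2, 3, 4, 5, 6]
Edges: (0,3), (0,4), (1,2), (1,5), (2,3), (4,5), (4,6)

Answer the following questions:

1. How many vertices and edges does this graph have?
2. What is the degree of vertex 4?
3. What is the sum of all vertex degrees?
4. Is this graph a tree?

Count: 7 vertices, 7 edges.
Vertex 4 has neighbors [0, 5, 6], degree = 3.
Handshaking lemma: 2 * 7 = 14.
A tree on 7 vertices has 6 edges. This graph has 7 edges (1 extra). Not a tree.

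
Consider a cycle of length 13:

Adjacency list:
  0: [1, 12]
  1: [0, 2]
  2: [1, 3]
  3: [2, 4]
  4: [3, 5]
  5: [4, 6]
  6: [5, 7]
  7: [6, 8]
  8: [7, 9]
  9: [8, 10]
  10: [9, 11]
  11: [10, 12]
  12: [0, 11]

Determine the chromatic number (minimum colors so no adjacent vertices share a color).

This is an odd cycle (C_13). Odd cycles are not bipartite (any 2-coloring forces two adjacent vertices to match), and 3 colors suffice.
Chromatic number = 3.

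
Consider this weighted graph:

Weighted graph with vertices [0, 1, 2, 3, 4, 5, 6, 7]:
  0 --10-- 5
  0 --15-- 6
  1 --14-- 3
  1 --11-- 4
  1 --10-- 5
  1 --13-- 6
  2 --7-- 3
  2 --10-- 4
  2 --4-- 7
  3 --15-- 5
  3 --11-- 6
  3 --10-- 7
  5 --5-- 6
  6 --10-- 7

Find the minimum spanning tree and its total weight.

Applying Kruskal's algorithm (sort edges by weight, add if no cycle):
  Add (2,7) w=4
  Add (5,6) w=5
  Add (2,3) w=7
  Add (0,5) w=10
  Add (1,5) w=10
  Add (2,4) w=10
  Skip (3,7) w=10 (creates cycle)
  Add (6,7) w=10
  Skip (1,4) w=11 (creates cycle)
  Skip (3,6) w=11 (creates cycle)
  Skip (1,6) w=13 (creates cycle)
  Skip (1,3) w=14 (creates cycle)
  Skip (0,6) w=15 (creates cycle)
  Skip (3,5) w=15 (creates cycle)
MST weight = 56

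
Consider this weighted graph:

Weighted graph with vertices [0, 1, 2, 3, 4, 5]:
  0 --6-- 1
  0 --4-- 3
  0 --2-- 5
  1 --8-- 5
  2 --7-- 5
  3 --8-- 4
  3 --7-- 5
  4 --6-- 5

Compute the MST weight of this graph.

Applying Kruskal's algorithm (sort edges by weight, add if no cycle):
  Add (0,5) w=2
  Add (0,3) w=4
  Add (0,1) w=6
  Add (4,5) w=6
  Add (2,5) w=7
  Skip (3,5) w=7 (creates cycle)
  Skip (1,5) w=8 (creates cycle)
  Skip (3,4) w=8 (creates cycle)
MST weight = 25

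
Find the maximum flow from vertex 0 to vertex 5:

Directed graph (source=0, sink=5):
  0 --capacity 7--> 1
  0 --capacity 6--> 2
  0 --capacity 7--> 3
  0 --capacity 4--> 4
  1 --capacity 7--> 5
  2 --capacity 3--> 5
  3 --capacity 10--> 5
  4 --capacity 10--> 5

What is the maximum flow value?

Computing max flow:
  Flow on (0->1): 7/7
  Flow on (0->2): 3/6
  Flow on (0->3): 7/7
  Flow on (0->4): 4/4
  Flow on (1->5): 7/7
  Flow on (2->5): 3/3
  Flow on (3->5): 7/10
  Flow on (4->5): 4/10
Maximum flow = 21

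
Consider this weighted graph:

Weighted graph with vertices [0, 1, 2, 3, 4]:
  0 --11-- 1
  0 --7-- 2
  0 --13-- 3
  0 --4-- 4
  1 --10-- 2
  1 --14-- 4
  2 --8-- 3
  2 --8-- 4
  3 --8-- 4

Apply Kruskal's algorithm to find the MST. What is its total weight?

Applying Kruskal's algorithm (sort edges by weight, add if no cycle):
  Add (0,4) w=4
  Add (0,2) w=7
  Add (2,3) w=8
  Skip (2,4) w=8 (creates cycle)
  Skip (3,4) w=8 (creates cycle)
  Add (1,2) w=10
  Skip (0,1) w=11 (creates cycle)
  Skip (0,3) w=13 (creates cycle)
  Skip (1,4) w=14 (creates cycle)
MST weight = 29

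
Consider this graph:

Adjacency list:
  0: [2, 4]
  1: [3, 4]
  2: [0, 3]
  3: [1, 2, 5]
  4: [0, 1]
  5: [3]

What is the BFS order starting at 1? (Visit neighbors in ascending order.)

BFS from vertex 1 (neighbors processed in ascending order):
Visit order: 1, 3, 4, 2, 5, 0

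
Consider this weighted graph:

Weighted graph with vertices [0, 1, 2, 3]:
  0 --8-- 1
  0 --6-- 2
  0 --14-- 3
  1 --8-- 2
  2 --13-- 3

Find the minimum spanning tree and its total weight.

Applying Kruskal's algorithm (sort edges by weight, add if no cycle):
  Add (0,2) w=6
  Add (0,1) w=8
  Skip (1,2) w=8 (creates cycle)
  Add (2,3) w=13
  Skip (0,3) w=14 (creates cycle)
MST weight = 27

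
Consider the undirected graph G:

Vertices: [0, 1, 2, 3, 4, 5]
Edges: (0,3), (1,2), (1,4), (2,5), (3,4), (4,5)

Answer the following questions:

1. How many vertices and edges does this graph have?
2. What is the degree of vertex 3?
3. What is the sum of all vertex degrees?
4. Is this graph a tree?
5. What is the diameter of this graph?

Count: 6 vertices, 6 edges.
Vertex 3 has neighbors [0, 4], degree = 2.
Handshaking lemma: 2 * 6 = 12.
A tree on 6 vertices has 5 edges. This graph has 6 edges (1 extra). Not a tree.
Diameter (longest shortest path) = 4.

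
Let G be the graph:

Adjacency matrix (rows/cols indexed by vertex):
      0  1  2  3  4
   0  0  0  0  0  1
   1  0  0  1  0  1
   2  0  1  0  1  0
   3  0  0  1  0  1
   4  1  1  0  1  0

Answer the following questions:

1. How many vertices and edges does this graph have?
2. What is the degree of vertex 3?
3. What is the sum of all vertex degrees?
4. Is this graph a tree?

Count: 5 vertices, 5 edges.
Vertex 3 has neighbors [2, 4], degree = 2.
Handshaking lemma: 2 * 5 = 10.
A tree on 5 vertices has 4 edges. This graph has 5 edges (1 extra). Not a tree.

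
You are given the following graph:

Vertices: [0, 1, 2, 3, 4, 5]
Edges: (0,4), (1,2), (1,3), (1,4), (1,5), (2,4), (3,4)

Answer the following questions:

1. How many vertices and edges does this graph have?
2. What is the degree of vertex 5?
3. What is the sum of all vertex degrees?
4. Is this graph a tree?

Count: 6 vertices, 7 edges.
Vertex 5 has neighbors [1], degree = 1.
Handshaking lemma: 2 * 7 = 14.
A tree on 6 vertices has 5 edges. This graph has 7 edges (2 extra). Not a tree.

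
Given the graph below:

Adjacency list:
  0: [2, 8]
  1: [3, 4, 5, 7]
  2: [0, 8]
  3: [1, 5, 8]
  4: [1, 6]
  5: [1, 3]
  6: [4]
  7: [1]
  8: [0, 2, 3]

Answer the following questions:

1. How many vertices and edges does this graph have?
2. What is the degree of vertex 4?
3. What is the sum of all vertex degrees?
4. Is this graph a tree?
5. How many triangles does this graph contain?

Count: 9 vertices, 10 edges.
Vertex 4 has neighbors [1, 6], degree = 2.
Handshaking lemma: 2 * 10 = 20.
A tree on 9 vertices has 8 edges. This graph has 10 edges (2 extra). Not a tree.
Number of triangles = 2.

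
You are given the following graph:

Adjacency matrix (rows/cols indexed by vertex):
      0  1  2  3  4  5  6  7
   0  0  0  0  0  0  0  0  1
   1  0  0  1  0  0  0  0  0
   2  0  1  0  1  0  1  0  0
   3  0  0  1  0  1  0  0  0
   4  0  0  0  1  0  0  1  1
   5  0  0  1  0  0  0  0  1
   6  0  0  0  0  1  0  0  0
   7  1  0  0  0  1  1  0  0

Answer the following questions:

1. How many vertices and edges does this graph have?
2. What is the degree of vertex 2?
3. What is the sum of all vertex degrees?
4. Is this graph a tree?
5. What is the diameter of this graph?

Count: 8 vertices, 8 edges.
Vertex 2 has neighbors [1, 3, 5], degree = 3.
Handshaking lemma: 2 * 8 = 16.
A tree on 8 vertices has 7 edges. This graph has 8 edges (1 extra). Not a tree.
Diameter (longest shortest path) = 4.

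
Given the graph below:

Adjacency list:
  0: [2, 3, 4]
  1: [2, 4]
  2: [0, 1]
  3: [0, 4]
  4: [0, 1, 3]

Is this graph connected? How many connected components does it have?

Checking connectivity: the graph has 1 connected component(s).
All vertices are reachable from each other. The graph IS connected.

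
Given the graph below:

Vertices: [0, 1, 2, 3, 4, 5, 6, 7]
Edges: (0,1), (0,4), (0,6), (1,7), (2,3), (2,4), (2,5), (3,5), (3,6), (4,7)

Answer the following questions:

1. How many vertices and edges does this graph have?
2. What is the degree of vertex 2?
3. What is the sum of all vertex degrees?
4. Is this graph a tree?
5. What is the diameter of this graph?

Count: 8 vertices, 10 edges.
Vertex 2 has neighbors [3, 4, 5], degree = 3.
Handshaking lemma: 2 * 10 = 20.
A tree on 8 vertices has 7 edges. This graph has 10 edges (3 extra). Not a tree.
Diameter (longest shortest path) = 4.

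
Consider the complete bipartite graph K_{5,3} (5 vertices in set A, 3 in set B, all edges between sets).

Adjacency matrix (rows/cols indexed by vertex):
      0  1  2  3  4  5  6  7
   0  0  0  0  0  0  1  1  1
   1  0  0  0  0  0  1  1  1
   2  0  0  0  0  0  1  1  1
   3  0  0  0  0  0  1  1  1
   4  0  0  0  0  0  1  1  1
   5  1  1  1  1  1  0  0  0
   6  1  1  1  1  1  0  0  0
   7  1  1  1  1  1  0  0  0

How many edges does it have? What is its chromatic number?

K_{5,3} has 5 * 3 = 15 edges.
Bipartite graphs have chromatic number 2 (color each partition differently).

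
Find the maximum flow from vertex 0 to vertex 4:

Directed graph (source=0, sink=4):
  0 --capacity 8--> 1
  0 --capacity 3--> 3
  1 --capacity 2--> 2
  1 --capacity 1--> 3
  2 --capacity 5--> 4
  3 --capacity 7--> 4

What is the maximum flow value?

Computing max flow:
  Flow on (0->1): 3/8
  Flow on (0->3): 3/3
  Flow on (1->2): 2/2
  Flow on (1->3): 1/1
  Flow on (2->4): 2/5
  Flow on (3->4): 4/7
Maximum flow = 6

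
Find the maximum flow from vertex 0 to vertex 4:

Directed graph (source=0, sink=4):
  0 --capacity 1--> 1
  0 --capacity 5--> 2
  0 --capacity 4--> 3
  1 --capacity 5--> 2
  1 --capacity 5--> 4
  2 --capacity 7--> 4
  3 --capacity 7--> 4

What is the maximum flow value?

Computing max flow:
  Flow on (0->1): 1/1
  Flow on (0->2): 5/5
  Flow on (0->3): 4/4
  Flow on (1->4): 1/5
  Flow on (2->4): 5/7
  Flow on (3->4): 4/7
Maximum flow = 10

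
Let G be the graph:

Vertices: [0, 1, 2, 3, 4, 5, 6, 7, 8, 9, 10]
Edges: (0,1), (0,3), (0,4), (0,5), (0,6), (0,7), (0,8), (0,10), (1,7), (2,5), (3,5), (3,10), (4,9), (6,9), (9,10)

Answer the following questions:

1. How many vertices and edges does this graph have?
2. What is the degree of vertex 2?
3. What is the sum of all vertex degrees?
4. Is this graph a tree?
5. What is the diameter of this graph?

Count: 11 vertices, 15 edges.
Vertex 2 has neighbors [5], degree = 1.
Handshaking lemma: 2 * 15 = 30.
A tree on 11 vertices has 10 edges. This graph has 15 edges (5 extra). Not a tree.
Diameter (longest shortest path) = 4.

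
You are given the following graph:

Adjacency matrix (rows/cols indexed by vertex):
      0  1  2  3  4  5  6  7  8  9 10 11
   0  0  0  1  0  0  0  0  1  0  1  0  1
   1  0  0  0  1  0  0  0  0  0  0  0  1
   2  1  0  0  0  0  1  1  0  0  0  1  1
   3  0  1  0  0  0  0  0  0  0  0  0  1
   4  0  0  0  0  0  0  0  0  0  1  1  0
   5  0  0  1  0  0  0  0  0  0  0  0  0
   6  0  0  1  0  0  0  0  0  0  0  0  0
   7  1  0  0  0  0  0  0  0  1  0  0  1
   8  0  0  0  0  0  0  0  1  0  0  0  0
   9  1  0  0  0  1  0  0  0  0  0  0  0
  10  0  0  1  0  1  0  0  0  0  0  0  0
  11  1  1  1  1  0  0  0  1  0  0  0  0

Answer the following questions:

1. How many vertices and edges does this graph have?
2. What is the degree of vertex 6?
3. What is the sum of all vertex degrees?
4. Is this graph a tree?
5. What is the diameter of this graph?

Count: 12 vertices, 15 edges.
Vertex 6 has neighbors [2], degree = 1.
Handshaking lemma: 2 * 15 = 30.
A tree on 12 vertices has 11 edges. This graph has 15 edges (4 extra). Not a tree.
Diameter (longest shortest path) = 4.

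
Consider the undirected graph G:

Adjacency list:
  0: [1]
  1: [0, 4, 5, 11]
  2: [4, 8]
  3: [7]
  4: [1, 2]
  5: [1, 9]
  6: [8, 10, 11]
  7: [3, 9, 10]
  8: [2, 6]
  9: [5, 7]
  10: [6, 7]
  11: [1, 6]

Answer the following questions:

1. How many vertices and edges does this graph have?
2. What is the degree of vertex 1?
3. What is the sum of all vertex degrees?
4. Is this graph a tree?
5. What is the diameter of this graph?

Count: 12 vertices, 13 edges.
Vertex 1 has neighbors [0, 4, 5, 11], degree = 4.
Handshaking lemma: 2 * 13 = 26.
A tree on 12 vertices has 11 edges. This graph has 13 edges (2 extra). Not a tree.
Diameter (longest shortest path) = 5.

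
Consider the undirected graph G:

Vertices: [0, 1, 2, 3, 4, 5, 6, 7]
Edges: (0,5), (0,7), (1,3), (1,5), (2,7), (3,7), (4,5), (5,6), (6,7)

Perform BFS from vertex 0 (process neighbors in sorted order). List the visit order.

BFS from vertex 0 (neighbors processed in ascending order):
Visit order: 0, 5, 7, 1, 4, 6, 2, 3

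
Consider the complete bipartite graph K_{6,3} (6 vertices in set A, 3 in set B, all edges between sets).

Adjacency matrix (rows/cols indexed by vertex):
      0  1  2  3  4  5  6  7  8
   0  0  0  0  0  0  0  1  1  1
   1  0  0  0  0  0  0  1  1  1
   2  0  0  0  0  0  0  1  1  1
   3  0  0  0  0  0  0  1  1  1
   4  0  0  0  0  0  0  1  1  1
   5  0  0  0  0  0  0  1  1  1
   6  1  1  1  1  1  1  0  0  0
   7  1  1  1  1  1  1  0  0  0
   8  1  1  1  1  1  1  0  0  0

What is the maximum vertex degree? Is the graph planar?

Set-A vertices have degree 3; set-B vertices have degree 6. Maximum degree = max(6,3) = 6.
K_{6,3} contains K_{3,3} as a subgraph (since both sides have >= 3 vertices); by Kuratowski's theorem it is not planar.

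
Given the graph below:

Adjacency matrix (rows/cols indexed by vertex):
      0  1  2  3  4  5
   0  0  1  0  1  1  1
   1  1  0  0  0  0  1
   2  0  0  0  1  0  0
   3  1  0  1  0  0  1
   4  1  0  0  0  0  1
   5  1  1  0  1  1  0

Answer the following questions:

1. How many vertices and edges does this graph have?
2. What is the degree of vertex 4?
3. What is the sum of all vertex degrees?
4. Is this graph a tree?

Count: 6 vertices, 8 edges.
Vertex 4 has neighbors [0, 5], degree = 2.
Handshaking lemma: 2 * 8 = 16.
A tree on 6 vertices has 5 edges. This graph has 8 edges (3 extra). Not a tree.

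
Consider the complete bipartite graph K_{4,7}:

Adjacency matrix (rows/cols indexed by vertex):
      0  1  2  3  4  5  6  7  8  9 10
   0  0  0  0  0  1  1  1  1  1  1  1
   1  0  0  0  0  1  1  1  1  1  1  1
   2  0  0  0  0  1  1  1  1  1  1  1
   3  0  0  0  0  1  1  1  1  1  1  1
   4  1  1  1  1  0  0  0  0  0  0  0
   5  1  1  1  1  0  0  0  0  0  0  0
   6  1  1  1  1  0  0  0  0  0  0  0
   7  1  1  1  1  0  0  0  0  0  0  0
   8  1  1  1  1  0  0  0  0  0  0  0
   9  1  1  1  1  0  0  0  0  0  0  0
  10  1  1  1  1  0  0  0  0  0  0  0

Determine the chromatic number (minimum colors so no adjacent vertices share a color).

K_{4,7} is bipartite: vertices split into two independent sets of size 4 and 7.
Color one set 0, the other 1. No adjacent vertices share a color.
Chromatic number = 2.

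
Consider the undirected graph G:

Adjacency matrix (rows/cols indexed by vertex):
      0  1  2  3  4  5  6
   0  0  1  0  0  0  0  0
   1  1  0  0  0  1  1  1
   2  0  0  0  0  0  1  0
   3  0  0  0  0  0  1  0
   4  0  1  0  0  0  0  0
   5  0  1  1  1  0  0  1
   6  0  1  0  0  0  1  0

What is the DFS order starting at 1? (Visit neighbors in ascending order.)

DFS from vertex 1 (neighbors processed in ascending order):
Visit order: 1, 0, 4, 5, 2, 3, 6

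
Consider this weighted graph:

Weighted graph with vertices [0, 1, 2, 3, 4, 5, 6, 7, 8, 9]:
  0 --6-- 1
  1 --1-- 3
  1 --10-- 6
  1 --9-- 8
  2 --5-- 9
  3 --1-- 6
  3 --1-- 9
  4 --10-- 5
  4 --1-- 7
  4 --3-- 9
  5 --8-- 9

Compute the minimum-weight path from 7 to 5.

Using Dijkstra's algorithm from vertex 7:
Shortest path: 7 -> 4 -> 5
Total weight: 1 + 10 = 11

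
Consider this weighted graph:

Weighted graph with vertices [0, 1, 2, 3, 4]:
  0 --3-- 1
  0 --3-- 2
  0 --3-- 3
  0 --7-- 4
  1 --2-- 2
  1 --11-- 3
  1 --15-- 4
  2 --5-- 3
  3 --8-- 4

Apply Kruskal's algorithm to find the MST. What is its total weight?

Applying Kruskal's algorithm (sort edges by weight, add if no cycle):
  Add (1,2) w=2
  Add (0,2) w=3
  Add (0,3) w=3
  Skip (0,1) w=3 (creates cycle)
  Skip (2,3) w=5 (creates cycle)
  Add (0,4) w=7
  Skip (3,4) w=8 (creates cycle)
  Skip (1,3) w=11 (creates cycle)
  Skip (1,4) w=15 (creates cycle)
MST weight = 15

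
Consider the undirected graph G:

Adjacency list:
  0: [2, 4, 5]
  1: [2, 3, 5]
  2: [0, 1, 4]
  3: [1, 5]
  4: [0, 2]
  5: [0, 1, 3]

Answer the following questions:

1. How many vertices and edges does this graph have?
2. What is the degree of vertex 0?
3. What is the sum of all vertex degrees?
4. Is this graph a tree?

Count: 6 vertices, 8 edges.
Vertex 0 has neighbors [2, 4, 5], degree = 3.
Handshaking lemma: 2 * 8 = 16.
A tree on 6 vertices has 5 edges. This graph has 8 edges (3 extra). Not a tree.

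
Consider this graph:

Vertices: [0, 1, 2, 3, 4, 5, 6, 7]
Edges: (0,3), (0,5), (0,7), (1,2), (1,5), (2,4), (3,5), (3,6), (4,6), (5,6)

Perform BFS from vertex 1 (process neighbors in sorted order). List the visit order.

BFS from vertex 1 (neighbors processed in ascending order):
Visit order: 1, 2, 5, 4, 0, 3, 6, 7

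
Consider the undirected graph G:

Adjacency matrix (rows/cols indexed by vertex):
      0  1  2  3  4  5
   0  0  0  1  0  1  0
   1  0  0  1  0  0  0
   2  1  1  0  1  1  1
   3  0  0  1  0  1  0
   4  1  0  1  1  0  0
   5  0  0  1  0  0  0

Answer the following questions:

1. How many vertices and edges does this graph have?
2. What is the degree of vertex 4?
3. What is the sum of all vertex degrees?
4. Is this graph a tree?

Count: 6 vertices, 7 edges.
Vertex 4 has neighbors [0, 2, 3], degree = 3.
Handshaking lemma: 2 * 7 = 14.
A tree on 6 vertices has 5 edges. This graph has 7 edges (2 extra). Not a tree.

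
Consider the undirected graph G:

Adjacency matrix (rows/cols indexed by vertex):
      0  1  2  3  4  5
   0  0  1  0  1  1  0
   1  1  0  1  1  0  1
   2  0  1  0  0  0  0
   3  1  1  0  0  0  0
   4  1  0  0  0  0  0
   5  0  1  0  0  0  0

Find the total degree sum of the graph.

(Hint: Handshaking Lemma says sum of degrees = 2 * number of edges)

Count edges: 6 edges.
By Handshaking Lemma: sum of degrees = 2 * 6 = 12.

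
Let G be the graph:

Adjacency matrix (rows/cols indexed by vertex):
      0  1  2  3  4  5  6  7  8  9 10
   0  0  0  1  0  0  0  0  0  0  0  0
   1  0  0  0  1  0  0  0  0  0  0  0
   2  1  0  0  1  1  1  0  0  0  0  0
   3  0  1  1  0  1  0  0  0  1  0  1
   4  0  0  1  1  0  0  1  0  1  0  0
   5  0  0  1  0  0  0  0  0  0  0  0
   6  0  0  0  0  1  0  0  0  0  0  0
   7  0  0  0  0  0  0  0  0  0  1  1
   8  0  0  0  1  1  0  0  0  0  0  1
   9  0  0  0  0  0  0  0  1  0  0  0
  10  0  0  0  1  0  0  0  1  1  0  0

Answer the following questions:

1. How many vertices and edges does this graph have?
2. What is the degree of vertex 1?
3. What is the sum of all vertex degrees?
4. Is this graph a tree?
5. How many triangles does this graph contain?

Count: 11 vertices, 13 edges.
Vertex 1 has neighbors [3], degree = 1.
Handshaking lemma: 2 * 13 = 26.
A tree on 11 vertices has 10 edges. This graph has 13 edges (3 extra). Not a tree.
Number of triangles = 3.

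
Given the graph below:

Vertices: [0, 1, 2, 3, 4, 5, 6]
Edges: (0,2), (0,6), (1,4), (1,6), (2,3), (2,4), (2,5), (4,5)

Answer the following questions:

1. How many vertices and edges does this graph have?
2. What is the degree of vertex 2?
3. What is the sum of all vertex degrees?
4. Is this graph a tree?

Count: 7 vertices, 8 edges.
Vertex 2 has neighbors [0, 3, 4, 5], degree = 4.
Handshaking lemma: 2 * 8 = 16.
A tree on 7 vertices has 6 edges. This graph has 8 edges (2 extra). Not a tree.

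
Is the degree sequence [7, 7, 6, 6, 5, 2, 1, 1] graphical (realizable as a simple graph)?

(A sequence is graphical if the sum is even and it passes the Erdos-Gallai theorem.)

Sum of degrees = 35. Sum is odd, so the sequence is NOT graphical.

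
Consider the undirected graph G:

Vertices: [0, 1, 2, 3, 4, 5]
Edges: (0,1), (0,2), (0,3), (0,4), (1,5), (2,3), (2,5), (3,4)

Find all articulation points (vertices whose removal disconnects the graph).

No articulation points. The graph is biconnected.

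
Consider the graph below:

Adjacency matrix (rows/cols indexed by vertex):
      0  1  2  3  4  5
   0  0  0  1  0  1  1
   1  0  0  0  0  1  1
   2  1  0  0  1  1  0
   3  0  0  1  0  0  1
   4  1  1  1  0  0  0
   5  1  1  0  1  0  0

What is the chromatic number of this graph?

The graph has a maximum clique of size 3 (lower bound on chromatic number).
A valid 3-coloring: {0: 0, 1: 0, 2: 1, 3: 0, 4: 2, 5: 1}.
Chromatic number = 3.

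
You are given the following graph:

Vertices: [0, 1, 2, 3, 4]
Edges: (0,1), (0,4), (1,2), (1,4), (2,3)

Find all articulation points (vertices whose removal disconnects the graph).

An articulation point is a vertex whose removal disconnects the graph.
Articulation points: [1, 2]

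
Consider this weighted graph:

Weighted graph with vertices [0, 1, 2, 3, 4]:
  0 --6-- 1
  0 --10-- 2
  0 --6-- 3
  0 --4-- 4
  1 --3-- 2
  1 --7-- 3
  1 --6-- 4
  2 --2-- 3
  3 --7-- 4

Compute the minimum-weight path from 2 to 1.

Using Dijkstra's algorithm from vertex 2:
Shortest path: 2 -> 1
Total weight: 3 = 3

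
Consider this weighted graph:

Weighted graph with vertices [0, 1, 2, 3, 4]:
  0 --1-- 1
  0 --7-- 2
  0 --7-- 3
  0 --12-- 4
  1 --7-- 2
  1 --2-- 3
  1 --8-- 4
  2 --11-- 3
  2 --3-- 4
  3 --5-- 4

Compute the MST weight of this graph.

Applying Kruskal's algorithm (sort edges by weight, add if no cycle):
  Add (0,1) w=1
  Add (1,3) w=2
  Add (2,4) w=3
  Add (3,4) w=5
  Skip (0,2) w=7 (creates cycle)
  Skip (0,3) w=7 (creates cycle)
  Skip (1,2) w=7 (creates cycle)
  Skip (1,4) w=8 (creates cycle)
  Skip (2,3) w=11 (creates cycle)
  Skip (0,4) w=12 (creates cycle)
MST weight = 11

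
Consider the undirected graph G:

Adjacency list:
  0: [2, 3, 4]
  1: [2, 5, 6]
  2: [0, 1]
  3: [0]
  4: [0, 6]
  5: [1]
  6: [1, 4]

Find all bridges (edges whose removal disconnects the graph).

A bridge is an edge whose removal increases the number of connected components.
Bridges found: (0,3), (1,5)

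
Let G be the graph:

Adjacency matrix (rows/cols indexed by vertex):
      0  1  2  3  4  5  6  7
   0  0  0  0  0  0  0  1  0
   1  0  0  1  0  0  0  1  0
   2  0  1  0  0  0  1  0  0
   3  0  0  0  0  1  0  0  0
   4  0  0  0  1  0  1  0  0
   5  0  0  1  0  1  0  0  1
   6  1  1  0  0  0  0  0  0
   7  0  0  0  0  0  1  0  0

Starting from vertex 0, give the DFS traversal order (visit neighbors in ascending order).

DFS from vertex 0 (neighbors processed in ascending order):
Visit order: 0, 6, 1, 2, 5, 4, 3, 7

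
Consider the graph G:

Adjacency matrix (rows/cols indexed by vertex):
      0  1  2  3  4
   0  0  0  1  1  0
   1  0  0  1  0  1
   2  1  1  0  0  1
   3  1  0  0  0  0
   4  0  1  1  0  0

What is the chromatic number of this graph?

The graph has a maximum clique of size 3 (lower bound on chromatic number).
A valid 3-coloring: {0: 1, 1: 1, 2: 0, 3: 0, 4: 2}.
Chromatic number = 3.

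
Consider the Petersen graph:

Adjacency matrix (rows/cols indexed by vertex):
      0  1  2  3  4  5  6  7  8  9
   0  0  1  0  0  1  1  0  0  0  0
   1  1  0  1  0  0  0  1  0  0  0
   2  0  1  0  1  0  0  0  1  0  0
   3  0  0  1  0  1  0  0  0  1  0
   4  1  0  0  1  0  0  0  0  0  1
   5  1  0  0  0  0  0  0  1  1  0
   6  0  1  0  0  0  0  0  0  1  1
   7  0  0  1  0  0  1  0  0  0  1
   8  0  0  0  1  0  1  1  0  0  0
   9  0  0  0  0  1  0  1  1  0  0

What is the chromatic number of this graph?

The Petersen graph contains odd cycles (e.g. the outer 5-cycle), so chi >= 3.
A proper 3-coloring exists (it is a well-known 3-chromatic graph).
Chromatic number = 3.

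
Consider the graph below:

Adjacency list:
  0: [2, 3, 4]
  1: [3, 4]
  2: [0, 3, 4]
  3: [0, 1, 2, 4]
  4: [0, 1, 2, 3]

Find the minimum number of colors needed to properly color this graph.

The graph has a maximum clique of size 4 (lower bound on chromatic number).
A valid 4-coloring: {0: 2, 1: 2, 2: 3, 3: 0, 4: 1}.
Chromatic number = 4.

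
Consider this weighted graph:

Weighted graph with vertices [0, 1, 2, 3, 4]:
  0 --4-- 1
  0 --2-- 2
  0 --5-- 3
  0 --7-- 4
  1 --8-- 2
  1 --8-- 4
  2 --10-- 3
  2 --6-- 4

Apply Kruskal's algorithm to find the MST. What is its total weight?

Applying Kruskal's algorithm (sort edges by weight, add if no cycle):
  Add (0,2) w=2
  Add (0,1) w=4
  Add (0,3) w=5
  Add (2,4) w=6
  Skip (0,4) w=7 (creates cycle)
  Skip (1,4) w=8 (creates cycle)
  Skip (1,2) w=8 (creates cycle)
  Skip (2,3) w=10 (creates cycle)
MST weight = 17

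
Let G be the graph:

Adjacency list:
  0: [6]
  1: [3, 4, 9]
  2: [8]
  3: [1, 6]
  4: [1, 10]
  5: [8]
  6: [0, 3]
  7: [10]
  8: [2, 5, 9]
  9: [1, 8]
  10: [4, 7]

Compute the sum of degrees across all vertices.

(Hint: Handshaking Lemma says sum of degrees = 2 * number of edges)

Count edges: 10 edges.
By Handshaking Lemma: sum of degrees = 2 * 10 = 20.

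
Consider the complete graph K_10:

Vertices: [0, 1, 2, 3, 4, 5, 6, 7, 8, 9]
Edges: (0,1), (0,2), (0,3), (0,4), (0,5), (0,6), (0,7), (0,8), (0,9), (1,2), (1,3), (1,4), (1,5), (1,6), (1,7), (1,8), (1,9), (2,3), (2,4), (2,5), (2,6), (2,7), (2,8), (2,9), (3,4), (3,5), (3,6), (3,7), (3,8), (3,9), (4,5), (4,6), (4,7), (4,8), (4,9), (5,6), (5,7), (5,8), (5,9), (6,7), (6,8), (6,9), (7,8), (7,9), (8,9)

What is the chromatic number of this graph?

In K_10, every vertex is adjacent to every other vertex.
Each vertex needs a unique color.
Chromatic number = 10.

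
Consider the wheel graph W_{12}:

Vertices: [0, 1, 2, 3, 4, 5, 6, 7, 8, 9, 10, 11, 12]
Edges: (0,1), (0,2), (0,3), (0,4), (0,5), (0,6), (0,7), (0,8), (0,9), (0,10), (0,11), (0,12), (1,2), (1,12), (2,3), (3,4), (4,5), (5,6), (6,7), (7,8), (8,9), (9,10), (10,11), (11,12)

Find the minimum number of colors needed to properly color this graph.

W_{12} = C_{12} plus a hub adjacent to every cycle vertex.
The outer cycle needs 2 colors (even cycle); the hub is adjacent to all of them so needs a fresh color.
Chromatic number = 2 + 1 = 3.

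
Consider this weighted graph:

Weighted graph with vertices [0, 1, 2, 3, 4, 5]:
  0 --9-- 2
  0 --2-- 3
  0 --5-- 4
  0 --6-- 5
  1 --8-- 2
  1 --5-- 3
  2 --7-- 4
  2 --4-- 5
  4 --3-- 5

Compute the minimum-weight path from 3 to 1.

Using Dijkstra's algorithm from vertex 3:
Shortest path: 3 -> 1
Total weight: 5 = 5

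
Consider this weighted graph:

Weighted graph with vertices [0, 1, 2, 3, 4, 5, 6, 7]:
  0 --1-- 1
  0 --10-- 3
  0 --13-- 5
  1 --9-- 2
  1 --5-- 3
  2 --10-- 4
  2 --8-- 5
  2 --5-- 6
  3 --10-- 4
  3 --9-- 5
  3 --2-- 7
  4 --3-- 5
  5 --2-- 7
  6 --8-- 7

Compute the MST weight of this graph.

Applying Kruskal's algorithm (sort edges by weight, add if no cycle):
  Add (0,1) w=1
  Add (3,7) w=2
  Add (5,7) w=2
  Add (4,5) w=3
  Add (1,3) w=5
  Add (2,6) w=5
  Add (2,5) w=8
  Skip (6,7) w=8 (creates cycle)
  Skip (1,2) w=9 (creates cycle)
  Skip (3,5) w=9 (creates cycle)
  Skip (0,3) w=10 (creates cycle)
  Skip (2,4) w=10 (creates cycle)
  Skip (3,4) w=10 (creates cycle)
  Skip (0,5) w=13 (creates cycle)
MST weight = 26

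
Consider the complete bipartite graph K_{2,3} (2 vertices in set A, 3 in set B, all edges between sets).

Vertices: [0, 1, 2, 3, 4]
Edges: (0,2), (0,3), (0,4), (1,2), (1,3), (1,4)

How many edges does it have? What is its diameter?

K_{2,3} has 2 * 3 = 6 edges.
Any vertex reaches any opposite-side vertex in 1 step; same-side vertices reach in 2 steps via any opposite-side vertex.
Diameter = 2.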